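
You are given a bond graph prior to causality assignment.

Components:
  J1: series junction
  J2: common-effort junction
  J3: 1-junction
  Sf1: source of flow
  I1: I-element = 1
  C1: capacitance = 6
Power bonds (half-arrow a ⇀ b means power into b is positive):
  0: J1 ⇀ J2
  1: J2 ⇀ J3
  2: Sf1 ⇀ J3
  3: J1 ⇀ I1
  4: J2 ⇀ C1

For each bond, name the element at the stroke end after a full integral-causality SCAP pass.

bond 0 stroke at J1
bond 1 stroke at J3
bond 2 stroke at Sf1
bond 3 stroke at I1
bond 4 stroke at J2

b2 stroke at Sf1  (Sf1 (Sf) sets flow on bond)
b1 stroke at J3  (J3: bond 2 brought flow, rest push out)
b3 stroke at I1  (I1 integral (f out))
b0 stroke at J1  (J1 flow already set via bond 3)
b4 stroke at J2  (J2: last free bond brings effort in)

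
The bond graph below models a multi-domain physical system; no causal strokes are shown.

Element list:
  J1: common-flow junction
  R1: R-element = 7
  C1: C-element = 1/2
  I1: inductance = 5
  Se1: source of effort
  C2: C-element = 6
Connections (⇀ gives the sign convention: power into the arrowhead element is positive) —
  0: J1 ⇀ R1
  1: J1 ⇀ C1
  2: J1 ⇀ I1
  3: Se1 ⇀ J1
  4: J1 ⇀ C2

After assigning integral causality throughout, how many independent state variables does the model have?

3  (C1, C2, I1 all integral)

b3 stroke→J1  (source Se1 imposes e)
b1 stroke→J1  (C1 integral (e out))
b2 stroke→I1  (I1: I, integral causality)
b0 stroke→J1  (1-jn J1 has f-setter on 2)
b4 stroke→J1  (1-jn J1 has f-setter on 2)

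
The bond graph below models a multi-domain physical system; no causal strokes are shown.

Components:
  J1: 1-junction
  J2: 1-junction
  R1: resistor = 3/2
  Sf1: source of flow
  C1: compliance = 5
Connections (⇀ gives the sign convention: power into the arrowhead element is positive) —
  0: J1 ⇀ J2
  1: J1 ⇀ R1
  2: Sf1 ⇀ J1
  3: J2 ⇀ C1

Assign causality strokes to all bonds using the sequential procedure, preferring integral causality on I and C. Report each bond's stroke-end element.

β0 stroke at J1
β1 stroke at J1
β2 stroke at Sf1
β3 stroke at J2

β2 stroke at Sf1  (Sf1 fixes flow; stroke at Sf1)
β0 stroke at J1  (J1 flow already set via bond 2)
β1 stroke at J1  (J1: bond 2 brought flow, rest push out)
β3 stroke at J2  (J2 flow already set via bond 0)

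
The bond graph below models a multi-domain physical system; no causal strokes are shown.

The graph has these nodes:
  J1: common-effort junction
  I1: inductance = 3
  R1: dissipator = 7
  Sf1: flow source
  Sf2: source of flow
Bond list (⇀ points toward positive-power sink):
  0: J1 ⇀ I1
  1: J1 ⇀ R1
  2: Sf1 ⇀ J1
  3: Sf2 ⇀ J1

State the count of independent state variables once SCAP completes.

1  (I1 all integral)

β2 →Sf1  (Sf1 fixes flow; stroke at Sf1)
β3 →Sf2  (Sf2 (Sf) sets flow on bond)
β0 →I1  (prefer integral on I1)
β1 →J1  (only one effort-in slot at J1)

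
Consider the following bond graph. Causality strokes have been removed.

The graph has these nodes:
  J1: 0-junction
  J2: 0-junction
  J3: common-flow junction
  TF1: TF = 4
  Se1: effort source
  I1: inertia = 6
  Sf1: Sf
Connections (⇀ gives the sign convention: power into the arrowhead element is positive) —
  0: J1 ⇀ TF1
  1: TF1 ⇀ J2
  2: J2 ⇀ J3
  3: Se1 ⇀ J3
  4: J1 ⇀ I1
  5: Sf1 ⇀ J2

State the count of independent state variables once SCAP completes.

1  (I1 all integral)

β3 stroke→J3  (source Se1 imposes e)
β5 stroke→Sf1  (Sf1: flow source, stroke at near end)
β2 stroke→J2  (only one flow-in slot at J3)
β1 stroke→TF1  (J2: bond 2 brought effort, rest push out)
β0 stroke→J1  (TF1: transformer flips bond 1)
β4 stroke→I1  (J1 effort already set via bond 0)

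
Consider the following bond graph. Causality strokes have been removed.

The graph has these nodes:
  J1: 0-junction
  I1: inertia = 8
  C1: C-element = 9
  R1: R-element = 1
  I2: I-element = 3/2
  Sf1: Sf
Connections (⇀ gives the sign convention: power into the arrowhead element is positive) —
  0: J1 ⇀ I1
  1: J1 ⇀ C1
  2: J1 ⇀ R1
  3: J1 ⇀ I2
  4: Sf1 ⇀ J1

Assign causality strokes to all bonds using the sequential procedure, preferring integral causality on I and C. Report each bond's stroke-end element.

β0 |I1
β1 |J1
β2 |R1
β3 |I2
β4 |Sf1

β4 →Sf1  (source Sf1 imposes f)
β0 →I1  (I1 outputs flow p/I1)
β1 →J1  (C1 outputs effort q/C1)
β2 →R1  (0-jn J1 has e-setter on 1)
β3 →I2  (J1 effort already set via bond 1)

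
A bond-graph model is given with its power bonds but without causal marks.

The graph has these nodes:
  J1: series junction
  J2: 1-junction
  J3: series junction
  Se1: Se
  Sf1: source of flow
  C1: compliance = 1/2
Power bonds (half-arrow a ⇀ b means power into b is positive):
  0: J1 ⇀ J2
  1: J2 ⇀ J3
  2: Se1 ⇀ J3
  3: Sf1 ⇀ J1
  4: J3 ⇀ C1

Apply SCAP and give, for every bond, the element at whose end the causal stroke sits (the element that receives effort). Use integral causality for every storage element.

bond 2 →J3  (Se1 fixes effort; stroke away)
bond 3 →Sf1  (Sf1 fixes flow; stroke at Sf1)
bond 0 →J1  (J1 flow already set via bond 3)
bond 1 →J2  (1-jn J2 has f-setter on 0)
bond 4 →J3  (1-jn J3 has f-setter on 1)

#0 |J1
#1 |J2
#2 |J3
#3 |Sf1
#4 |J3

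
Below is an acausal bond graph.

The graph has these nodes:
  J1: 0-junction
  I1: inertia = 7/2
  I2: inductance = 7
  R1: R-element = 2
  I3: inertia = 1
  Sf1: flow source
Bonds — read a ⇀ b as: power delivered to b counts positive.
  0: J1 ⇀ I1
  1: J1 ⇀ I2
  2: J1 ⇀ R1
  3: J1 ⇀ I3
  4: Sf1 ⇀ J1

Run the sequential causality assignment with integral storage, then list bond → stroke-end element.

#4 stroke→Sf1  (source Sf1 imposes f)
#0 stroke→I1  (I1 outputs flow p/I1)
#1 stroke→I2  (I2 integral (f out))
#3 stroke→I3  (I3: I, integral causality)
#2 stroke→J1  (closing 0-jn rule on J1)

bond 0 →I1
bond 1 →I2
bond 2 →J1
bond 3 →I3
bond 4 →Sf1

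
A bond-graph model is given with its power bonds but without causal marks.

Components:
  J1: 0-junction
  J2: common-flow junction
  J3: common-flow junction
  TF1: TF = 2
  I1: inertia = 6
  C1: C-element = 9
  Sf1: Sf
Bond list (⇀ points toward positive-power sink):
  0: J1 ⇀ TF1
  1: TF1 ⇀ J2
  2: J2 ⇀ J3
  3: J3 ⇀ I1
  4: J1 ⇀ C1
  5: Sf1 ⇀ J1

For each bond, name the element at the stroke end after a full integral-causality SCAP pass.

bond 5 →Sf1  (Sf1 (Sf) sets flow on bond)
bond 3 →I1  (I1 integral (f out))
bond 2 →J3  (common-f at J3 fixed by 3)
bond 1 →J2  (J2 flow already set via bond 2)
bond 0 →TF1  (TF TF1: opposite of bond 1)
bond 4 →J1  (J1 needs exactly one e-in)

b0 |TF1
b1 |J2
b2 |J3
b3 |I1
b4 |J1
b5 |Sf1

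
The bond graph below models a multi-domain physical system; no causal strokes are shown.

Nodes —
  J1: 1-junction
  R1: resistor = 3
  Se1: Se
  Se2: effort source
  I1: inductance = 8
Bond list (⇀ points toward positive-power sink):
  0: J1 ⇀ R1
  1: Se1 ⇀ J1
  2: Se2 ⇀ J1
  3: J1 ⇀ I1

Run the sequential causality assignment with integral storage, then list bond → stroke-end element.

β1 |J1  (Se1 fixes effort; stroke away)
β2 |J1  (Se2 (Se) sets effort on bond)
β3 |I1  (I1 outputs flow p/I1)
β0 |J1  (1-jn J1 has f-setter on 3)

b0 →J1
b1 →J1
b2 →J1
b3 →I1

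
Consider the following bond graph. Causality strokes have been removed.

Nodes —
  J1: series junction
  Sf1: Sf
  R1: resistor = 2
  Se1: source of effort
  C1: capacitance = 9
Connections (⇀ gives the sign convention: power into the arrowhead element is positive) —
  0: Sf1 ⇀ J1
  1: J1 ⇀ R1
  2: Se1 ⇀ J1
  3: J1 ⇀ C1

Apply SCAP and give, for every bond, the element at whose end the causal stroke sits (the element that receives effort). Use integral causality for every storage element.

β0 stroke→Sf1  (Sf1 fixes flow; stroke at Sf1)
β2 stroke→J1  (source Se1 imposes e)
β1 stroke→J1  (common-f at J1 fixed by 0)
β3 stroke→J1  (1-jn J1 has f-setter on 0)

#0 stroke at Sf1
#1 stroke at J1
#2 stroke at J1
#3 stroke at J1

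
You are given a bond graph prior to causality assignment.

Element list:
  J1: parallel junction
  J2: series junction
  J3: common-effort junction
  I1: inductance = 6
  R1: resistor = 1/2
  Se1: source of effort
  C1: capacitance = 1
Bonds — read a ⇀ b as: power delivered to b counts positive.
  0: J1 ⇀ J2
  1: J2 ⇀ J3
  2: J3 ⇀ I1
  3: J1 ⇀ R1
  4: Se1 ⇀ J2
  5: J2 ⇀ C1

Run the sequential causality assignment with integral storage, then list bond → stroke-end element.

β4 |J2  (Se1: effort source, stroke at far end)
β2 |I1  (prefer integral on I1)
β1 |J3  (only one effort-in slot at J3)
β0 |J2  (common-f at J2 fixed by 1)
β5 |J2  (1-jn J2 has f-setter on 1)
β3 |J1  (closing 0-jn rule on J1)

b0 stroke→J2
b1 stroke→J3
b2 stroke→I1
b3 stroke→J1
b4 stroke→J2
b5 stroke→J2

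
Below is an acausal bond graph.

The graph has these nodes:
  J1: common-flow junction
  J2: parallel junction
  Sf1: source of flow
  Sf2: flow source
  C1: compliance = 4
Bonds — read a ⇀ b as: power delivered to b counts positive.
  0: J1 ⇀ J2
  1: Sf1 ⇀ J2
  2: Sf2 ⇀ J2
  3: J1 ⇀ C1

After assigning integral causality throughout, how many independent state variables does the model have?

bond 1 |Sf1  (Sf1: flow source, stroke at near end)
bond 2 |Sf2  (source Sf2 imposes f)
bond 0 |J2  (closing 0-jn rule on J2)
bond 3 |J1  (J1 flow already set via bond 0)

1  (C1 all integral)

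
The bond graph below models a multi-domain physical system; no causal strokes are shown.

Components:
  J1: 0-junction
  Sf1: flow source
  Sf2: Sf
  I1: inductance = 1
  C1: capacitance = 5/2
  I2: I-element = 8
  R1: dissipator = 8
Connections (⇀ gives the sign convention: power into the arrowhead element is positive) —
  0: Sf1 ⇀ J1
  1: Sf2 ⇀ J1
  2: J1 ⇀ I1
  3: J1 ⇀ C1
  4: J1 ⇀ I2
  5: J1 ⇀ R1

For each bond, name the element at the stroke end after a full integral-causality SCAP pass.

bond 0 |Sf1
bond 1 |Sf2
bond 2 |I1
bond 3 |J1
bond 4 |I2
bond 5 |R1

bond 0 →Sf1  (source Sf1 imposes f)
bond 1 →Sf2  (Sf2 (Sf) sets flow on bond)
bond 2 →I1  (prefer integral on I1)
bond 3 →J1  (C1 integral (e out))
bond 4 →I2  (0-jn J1 has e-setter on 3)
bond 5 →R1  (common-e at J1 fixed by 3)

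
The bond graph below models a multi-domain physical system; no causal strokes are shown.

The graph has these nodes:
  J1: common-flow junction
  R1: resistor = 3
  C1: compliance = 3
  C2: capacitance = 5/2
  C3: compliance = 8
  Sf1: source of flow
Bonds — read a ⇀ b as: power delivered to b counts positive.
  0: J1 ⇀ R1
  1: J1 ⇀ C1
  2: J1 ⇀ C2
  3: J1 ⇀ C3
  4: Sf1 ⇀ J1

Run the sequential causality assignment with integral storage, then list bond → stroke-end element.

#0 |J1
#1 |J1
#2 |J1
#3 |J1
#4 |Sf1

bond 4 stroke→Sf1  (Sf1 fixes flow; stroke at Sf1)
bond 0 stroke→J1  (1-jn J1 has f-setter on 4)
bond 1 stroke→J1  (J1: bond 4 brought flow, rest push out)
bond 2 stroke→J1  (1-jn J1 has f-setter on 4)
bond 3 stroke→J1  (1-jn J1 has f-setter on 4)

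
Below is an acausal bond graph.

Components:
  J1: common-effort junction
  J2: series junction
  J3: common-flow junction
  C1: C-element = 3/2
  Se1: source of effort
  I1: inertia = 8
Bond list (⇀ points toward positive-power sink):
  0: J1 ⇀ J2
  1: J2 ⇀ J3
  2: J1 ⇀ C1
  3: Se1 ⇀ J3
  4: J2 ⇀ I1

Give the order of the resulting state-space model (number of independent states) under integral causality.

2  (C1, I1 all integral)

bond 3 stroke→J3  (source Se1 imposes e)
bond 1 stroke→J2  (closing 1-jn rule on J3)
bond 2 stroke→J1  (prefer integral on C1)
bond 0 stroke→J2  (J1 effort already set via bond 2)
bond 4 stroke→I1  (closing 1-jn rule on J2)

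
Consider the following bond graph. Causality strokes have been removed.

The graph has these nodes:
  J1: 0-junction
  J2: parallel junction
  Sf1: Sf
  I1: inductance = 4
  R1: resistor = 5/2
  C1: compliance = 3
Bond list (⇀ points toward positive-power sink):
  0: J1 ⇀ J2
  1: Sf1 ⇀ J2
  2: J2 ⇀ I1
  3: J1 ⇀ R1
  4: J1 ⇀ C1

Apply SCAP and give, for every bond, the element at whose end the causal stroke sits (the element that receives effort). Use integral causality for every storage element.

β0 stroke at J2
β1 stroke at Sf1
β2 stroke at I1
β3 stroke at R1
β4 stroke at J1

b1 |Sf1  (source Sf1 imposes f)
b2 |I1  (I1 integral (f out))
b0 |J2  (only one effort-in slot at J2)
b4 |J1  (prefer integral on C1)
b3 |R1  (J1: bond 4 brought effort, rest push out)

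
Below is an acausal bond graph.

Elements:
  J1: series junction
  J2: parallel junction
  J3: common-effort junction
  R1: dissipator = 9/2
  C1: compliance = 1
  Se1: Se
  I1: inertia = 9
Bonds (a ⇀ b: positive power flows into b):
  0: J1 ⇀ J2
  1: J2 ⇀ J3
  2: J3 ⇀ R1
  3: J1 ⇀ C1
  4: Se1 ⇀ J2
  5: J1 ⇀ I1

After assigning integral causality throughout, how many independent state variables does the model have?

b4 stroke→J2  (source Se1 imposes e)
b0 stroke→J1  (J2 effort already set via bond 4)
b1 stroke→J3  (0-jn J2 has e-setter on 4)
b2 stroke→R1  (0-jn J3 has e-setter on 1)
b3 stroke→J1  (C1 integral (e out))
b5 stroke→I1  (J1: last free bond brings flow in)

2  (C1, I1 all integral)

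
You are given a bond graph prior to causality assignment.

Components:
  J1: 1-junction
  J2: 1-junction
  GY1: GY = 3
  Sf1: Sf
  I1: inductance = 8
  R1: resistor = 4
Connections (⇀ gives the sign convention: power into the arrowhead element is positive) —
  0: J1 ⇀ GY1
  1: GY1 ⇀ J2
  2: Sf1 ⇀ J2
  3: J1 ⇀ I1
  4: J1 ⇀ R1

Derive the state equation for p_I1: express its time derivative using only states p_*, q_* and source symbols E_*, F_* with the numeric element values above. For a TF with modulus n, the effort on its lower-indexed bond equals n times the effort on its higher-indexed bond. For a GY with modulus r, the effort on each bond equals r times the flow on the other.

b2 stroke→Sf1  (Sf1 (Sf) sets flow on bond)
b1 stroke→J2  (1-jn J2 has f-setter on 2)
b0 stroke→J1  (GY GY1: same side as bond 1)
b3 stroke→I1  (I1: I, integral causality)
b4 stroke→J1  (common-f at J1 fixed by 3)

dp_I1/dt = -3*F_Sf1 - p_I1/2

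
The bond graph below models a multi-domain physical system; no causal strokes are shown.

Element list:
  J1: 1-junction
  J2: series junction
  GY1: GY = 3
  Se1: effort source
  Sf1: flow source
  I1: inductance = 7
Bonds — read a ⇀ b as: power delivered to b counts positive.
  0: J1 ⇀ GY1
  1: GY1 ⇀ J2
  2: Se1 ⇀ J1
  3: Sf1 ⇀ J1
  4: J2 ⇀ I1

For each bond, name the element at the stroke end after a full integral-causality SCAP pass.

bond 0 stroke at J1
bond 1 stroke at J2
bond 2 stroke at J1
bond 3 stroke at Sf1
bond 4 stroke at I1

β2 |J1  (Se1: effort source, stroke at far end)
β3 |Sf1  (source Sf1 imposes f)
β0 |J1  (J1 flow already set via bond 3)
β1 |J2  (GY1: gyrator matches bond 0)
β4 |I1  (J2: last free bond brings flow in)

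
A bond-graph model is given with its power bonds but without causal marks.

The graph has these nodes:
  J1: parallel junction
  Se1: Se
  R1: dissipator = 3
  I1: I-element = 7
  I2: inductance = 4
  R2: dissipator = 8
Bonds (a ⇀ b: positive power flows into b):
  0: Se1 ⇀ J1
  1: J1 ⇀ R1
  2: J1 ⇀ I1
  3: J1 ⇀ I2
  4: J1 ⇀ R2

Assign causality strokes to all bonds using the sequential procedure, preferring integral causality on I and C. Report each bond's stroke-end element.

bond 0 stroke at J1
bond 1 stroke at R1
bond 2 stroke at I1
bond 3 stroke at I2
bond 4 stroke at R2

bond 0 →J1  (Se1: effort source, stroke at far end)
bond 1 →R1  (J1: bond 0 brought effort, rest push out)
bond 2 →I1  (J1 effort already set via bond 0)
bond 3 →I2  (0-jn J1 has e-setter on 0)
bond 4 →R2  (J1 effort already set via bond 0)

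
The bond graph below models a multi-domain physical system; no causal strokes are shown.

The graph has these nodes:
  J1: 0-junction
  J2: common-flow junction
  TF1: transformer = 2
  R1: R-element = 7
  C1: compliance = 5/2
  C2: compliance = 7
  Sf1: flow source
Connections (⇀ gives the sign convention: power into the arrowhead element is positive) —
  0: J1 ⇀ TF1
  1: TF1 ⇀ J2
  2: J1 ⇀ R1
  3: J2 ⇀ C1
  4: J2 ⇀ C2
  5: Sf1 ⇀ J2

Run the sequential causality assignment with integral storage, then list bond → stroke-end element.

b0 stroke at TF1
b1 stroke at J2
b2 stroke at J1
b3 stroke at J2
b4 stroke at J2
b5 stroke at Sf1

bond 5 →Sf1  (Sf1 fixes flow; stroke at Sf1)
bond 1 →J2  (J2: bond 5 brought flow, rest push out)
bond 3 →J2  (J2 flow already set via bond 5)
bond 4 →J2  (J2: bond 5 brought flow, rest push out)
bond 0 →TF1  (TF1: transformer flips bond 1)
bond 2 →J1  (J1 needs exactly one e-in)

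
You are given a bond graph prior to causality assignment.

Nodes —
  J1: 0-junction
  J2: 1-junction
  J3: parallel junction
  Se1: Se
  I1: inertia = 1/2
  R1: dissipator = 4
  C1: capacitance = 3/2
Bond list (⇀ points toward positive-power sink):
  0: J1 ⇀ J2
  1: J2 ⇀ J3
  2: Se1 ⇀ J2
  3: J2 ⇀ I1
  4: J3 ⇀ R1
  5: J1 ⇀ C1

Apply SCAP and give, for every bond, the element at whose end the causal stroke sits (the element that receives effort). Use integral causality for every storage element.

β0 →J2
β1 →J2
β2 →J2
β3 →I1
β4 →J3
β5 →J1

b2 |J2  (source Se1 imposes e)
b3 |I1  (I1 integral (f out))
b0 |J2  (1-jn J2 has f-setter on 3)
b1 |J2  (common-f at J2 fixed by 3)
b4 |J3  (J3: last free bond brings effort in)
b5 |J1  (only one effort-in slot at J1)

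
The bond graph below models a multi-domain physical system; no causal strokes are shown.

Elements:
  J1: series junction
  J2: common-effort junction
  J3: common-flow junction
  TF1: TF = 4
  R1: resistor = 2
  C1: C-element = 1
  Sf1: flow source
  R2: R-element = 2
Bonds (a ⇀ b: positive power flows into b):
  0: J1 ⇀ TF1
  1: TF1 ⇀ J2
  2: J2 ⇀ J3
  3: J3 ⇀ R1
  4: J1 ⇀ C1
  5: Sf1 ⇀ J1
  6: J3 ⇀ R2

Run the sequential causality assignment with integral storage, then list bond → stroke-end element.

bond 5 stroke→Sf1  (Sf1 fixes flow; stroke at Sf1)
bond 0 stroke→J1  (J1 flow already set via bond 5)
bond 4 stroke→J1  (1-jn J1 has f-setter on 5)
bond 1 stroke→TF1  (through TF1, causality passes straight; one stroke at TF1)
bond 2 stroke→J2  (closing 0-jn rule on J2)
bond 3 stroke→J3  (1-jn J3 has f-setter on 2)
bond 6 stroke→J3  (J3 flow already set via bond 2)

b0 stroke→J1
b1 stroke→TF1
b2 stroke→J2
b3 stroke→J3
b4 stroke→J1
b5 stroke→Sf1
b6 stroke→J3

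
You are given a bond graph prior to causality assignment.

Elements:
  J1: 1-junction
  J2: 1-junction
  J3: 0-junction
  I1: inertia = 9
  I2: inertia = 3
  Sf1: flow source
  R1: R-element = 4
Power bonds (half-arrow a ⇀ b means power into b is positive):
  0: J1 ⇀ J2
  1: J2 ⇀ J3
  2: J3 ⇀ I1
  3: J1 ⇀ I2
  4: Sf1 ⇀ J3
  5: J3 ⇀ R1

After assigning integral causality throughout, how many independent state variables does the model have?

2  (I1, I2 all integral)

b4 →Sf1  (Sf1 (Sf) sets flow on bond)
b2 →I1  (I1 integral (f out))
b3 →I2  (I2 outputs flow p/I2)
b0 →J1  (1-jn J1 has f-setter on 3)
b1 →J2  (common-f at J2 fixed by 0)
b5 →J3  (J3 needs exactly one e-in)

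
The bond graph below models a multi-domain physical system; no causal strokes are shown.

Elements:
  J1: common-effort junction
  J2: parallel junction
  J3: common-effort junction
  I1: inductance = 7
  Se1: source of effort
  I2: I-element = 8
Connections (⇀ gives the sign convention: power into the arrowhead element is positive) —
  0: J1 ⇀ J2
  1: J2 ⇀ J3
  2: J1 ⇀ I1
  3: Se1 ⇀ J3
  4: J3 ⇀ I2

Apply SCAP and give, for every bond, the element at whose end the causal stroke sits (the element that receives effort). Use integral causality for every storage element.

bond 3 |J3  (source Se1 imposes e)
bond 1 |J2  (0-jn J3 has e-setter on 3)
bond 4 |I2  (0-jn J3 has e-setter on 3)
bond 0 |J1  (J2 effort already set via bond 1)
bond 2 |I1  (common-e at J1 fixed by 0)

#0 →J1
#1 →J2
#2 →I1
#3 →J3
#4 →I2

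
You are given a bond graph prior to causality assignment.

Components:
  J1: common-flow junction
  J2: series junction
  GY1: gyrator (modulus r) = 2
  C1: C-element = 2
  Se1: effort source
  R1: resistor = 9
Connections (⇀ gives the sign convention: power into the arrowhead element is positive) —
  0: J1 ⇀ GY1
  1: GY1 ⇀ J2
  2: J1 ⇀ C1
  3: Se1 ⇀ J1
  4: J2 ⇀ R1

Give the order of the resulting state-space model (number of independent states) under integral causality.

1  (C1 all integral)

#3 stroke→J1  (Se1 (Se) sets effort on bond)
#2 stroke→J1  (C1 outputs effort q/C1)
#0 stroke→GY1  (closing 1-jn rule on J1)
#1 stroke→GY1  (GY GY1: same side as bond 0)
#4 stroke→J2  (J2: bond 1 brought flow, rest push out)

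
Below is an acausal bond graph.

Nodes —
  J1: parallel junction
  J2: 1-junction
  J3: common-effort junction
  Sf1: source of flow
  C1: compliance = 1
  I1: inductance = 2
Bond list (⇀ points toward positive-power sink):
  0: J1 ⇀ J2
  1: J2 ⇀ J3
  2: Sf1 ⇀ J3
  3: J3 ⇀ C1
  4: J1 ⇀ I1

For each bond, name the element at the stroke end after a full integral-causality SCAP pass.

b2 stroke at Sf1  (Sf1: flow source, stroke at near end)
b3 stroke at J3  (C1 outputs effort q/C1)
b1 stroke at J2  (J3 effort already set via bond 3)
b0 stroke at J1  (J2: last free bond brings flow in)
b4 stroke at I1  (common-e at J1 fixed by 0)

#0 stroke at J1
#1 stroke at J2
#2 stroke at Sf1
#3 stroke at J3
#4 stroke at I1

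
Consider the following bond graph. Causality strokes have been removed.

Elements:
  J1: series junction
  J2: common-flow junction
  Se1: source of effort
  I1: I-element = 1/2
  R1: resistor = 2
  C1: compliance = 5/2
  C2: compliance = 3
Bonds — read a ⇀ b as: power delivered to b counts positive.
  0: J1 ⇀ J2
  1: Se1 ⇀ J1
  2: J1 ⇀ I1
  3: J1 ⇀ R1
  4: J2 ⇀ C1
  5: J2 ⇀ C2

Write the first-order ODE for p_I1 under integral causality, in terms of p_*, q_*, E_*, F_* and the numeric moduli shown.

dp_I1/dt = E_Se1 - 4*p_I1 - 2*q_C1/5 - q_C2/3

β1 →J1  (Se1 fixes effort; stroke away)
β2 →I1  (I1: I, integral causality)
β0 →J1  (J1: bond 2 brought flow, rest push out)
β3 →J1  (J1 flow already set via bond 2)
β4 →J2  (common-f at J2 fixed by 0)
β5 →J2  (J2: bond 0 brought flow, rest push out)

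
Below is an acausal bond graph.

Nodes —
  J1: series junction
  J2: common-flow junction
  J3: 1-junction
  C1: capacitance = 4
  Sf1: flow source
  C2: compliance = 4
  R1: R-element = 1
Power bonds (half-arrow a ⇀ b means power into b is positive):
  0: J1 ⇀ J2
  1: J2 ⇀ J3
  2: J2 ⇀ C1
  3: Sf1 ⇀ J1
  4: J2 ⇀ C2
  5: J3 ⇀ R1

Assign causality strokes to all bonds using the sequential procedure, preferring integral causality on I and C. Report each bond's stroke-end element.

#0 |J1
#1 |J2
#2 |J2
#3 |Sf1
#4 |J2
#5 |J3

β3 stroke→Sf1  (Sf1 fixes flow; stroke at Sf1)
β0 stroke→J1  (J1 flow already set via bond 3)
β1 stroke→J2  (J2 flow already set via bond 0)
β2 stroke→J2  (J2: bond 0 brought flow, rest push out)
β4 stroke→J2  (J2: bond 0 brought flow, rest push out)
β5 stroke→J3  (J3: bond 1 brought flow, rest push out)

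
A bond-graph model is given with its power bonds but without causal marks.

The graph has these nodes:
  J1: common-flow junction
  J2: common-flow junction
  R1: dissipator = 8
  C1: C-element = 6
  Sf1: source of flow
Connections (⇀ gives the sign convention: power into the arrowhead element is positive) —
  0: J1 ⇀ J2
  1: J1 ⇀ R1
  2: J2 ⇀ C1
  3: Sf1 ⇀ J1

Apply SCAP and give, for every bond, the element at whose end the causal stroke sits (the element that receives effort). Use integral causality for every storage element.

b0 →J1
b1 →J1
b2 →J2
b3 →Sf1

β3 stroke→Sf1  (Sf1 fixes flow; stroke at Sf1)
β0 stroke→J1  (J1: bond 3 brought flow, rest push out)
β1 stroke→J1  (J1 flow already set via bond 3)
β2 stroke→J2  (1-jn J2 has f-setter on 0)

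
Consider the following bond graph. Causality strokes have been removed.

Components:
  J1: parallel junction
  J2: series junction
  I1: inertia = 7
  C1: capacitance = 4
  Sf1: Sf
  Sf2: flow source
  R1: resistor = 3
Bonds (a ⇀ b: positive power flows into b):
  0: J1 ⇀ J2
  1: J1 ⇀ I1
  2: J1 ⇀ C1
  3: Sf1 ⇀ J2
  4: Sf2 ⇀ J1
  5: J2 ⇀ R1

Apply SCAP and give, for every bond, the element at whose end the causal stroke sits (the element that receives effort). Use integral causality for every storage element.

b0 |J2
b1 |I1
b2 |J1
b3 |Sf1
b4 |Sf2
b5 |J2

β3 →Sf1  (Sf1 fixes flow; stroke at Sf1)
β4 →Sf2  (Sf2 fixes flow; stroke at Sf2)
β0 →J2  (1-jn J2 has f-setter on 3)
β5 →J2  (J2 flow already set via bond 3)
β1 →I1  (I1: I, integral causality)
β2 →J1  (closing 0-jn rule on J1)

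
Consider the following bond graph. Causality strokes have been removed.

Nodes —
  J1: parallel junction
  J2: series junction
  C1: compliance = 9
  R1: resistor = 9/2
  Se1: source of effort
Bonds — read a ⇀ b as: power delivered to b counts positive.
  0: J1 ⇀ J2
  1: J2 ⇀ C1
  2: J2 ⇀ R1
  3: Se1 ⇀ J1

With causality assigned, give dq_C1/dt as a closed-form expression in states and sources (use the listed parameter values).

β3 →J1  (Se1: effort source, stroke at far end)
β0 →J2  (0-jn J1 has e-setter on 3)
β1 →J2  (C1 outputs effort q/C1)
β2 →R1  (J2: last free bond brings flow in)

dq_C1/dt = 2*E_Se1/9 - 2*q_C1/81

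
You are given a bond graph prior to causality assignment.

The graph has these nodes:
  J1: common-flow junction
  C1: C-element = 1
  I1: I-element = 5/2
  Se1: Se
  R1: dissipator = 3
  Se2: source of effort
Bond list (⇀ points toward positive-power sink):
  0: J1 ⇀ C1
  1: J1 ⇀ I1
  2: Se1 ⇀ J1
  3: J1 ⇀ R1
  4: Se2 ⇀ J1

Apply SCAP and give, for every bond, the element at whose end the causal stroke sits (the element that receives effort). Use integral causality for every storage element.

bond 0 →J1
bond 1 →I1
bond 2 →J1
bond 3 →J1
bond 4 →J1

bond 2 →J1  (Se1 (Se) sets effort on bond)
bond 4 →J1  (Se2: effort source, stroke at far end)
bond 0 →J1  (C1: C, integral causality)
bond 1 →I1  (I1 outputs flow p/I1)
bond 3 →J1  (1-jn J1 has f-setter on 1)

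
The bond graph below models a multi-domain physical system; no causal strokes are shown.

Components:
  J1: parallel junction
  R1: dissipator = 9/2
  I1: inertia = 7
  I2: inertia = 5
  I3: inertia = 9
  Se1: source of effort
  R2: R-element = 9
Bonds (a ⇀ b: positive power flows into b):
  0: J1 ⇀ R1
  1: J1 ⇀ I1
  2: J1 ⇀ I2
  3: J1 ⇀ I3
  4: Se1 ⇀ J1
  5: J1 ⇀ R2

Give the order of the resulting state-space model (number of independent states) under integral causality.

3  (I1, I2, I3 all integral)

bond 4 →J1  (Se1 fixes effort; stroke away)
bond 0 →R1  (J1 effort already set via bond 4)
bond 1 →I1  (J1 effort already set via bond 4)
bond 2 →I2  (J1: bond 4 brought effort, rest push out)
bond 3 →I3  (J1: bond 4 brought effort, rest push out)
bond 5 →R2  (J1 effort already set via bond 4)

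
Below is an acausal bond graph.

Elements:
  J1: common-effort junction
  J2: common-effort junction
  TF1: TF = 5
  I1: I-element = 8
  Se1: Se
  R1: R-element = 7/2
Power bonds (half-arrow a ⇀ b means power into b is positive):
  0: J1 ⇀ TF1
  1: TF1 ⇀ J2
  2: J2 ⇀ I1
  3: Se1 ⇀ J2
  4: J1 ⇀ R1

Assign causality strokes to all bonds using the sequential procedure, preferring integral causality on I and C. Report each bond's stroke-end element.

bond 3 stroke at J2  (Se1: effort source, stroke at far end)
bond 1 stroke at TF1  (J2: bond 3 brought effort, rest push out)
bond 2 stroke at I1  (J2 effort already set via bond 3)
bond 0 stroke at J1  (through TF1, causality passes straight; one stroke at TF1)
bond 4 stroke at R1  (common-e at J1 fixed by 0)

bond 0 |J1
bond 1 |TF1
bond 2 |I1
bond 3 |J2
bond 4 |R1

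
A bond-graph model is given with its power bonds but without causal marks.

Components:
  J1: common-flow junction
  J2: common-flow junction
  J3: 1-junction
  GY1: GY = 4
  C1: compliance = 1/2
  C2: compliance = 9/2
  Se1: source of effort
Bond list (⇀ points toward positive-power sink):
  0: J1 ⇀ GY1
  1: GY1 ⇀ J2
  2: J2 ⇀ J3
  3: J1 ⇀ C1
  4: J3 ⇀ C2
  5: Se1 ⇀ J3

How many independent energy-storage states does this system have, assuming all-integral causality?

2  (C1, C2 all integral)

b5 →J3  (source Se1 imposes e)
b3 →J1  (C1 outputs effort q/C1)
b0 →GY1  (closing 1-jn rule on J1)
b1 →GY1  (through GY1, causality inverts; strokes same side of GY1)
b2 →J2  (J2: bond 1 brought flow, rest push out)
b4 →J3  (common-f at J3 fixed by 2)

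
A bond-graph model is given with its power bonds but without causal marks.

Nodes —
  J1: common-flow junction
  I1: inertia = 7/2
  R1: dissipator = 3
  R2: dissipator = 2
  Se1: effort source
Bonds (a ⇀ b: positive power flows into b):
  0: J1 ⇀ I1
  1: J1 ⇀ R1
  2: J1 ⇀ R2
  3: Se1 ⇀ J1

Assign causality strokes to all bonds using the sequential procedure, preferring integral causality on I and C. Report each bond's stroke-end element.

β0 |I1
β1 |J1
β2 |J1
β3 |J1

#3 |J1  (source Se1 imposes e)
#0 |I1  (I1 outputs flow p/I1)
#1 |J1  (J1: bond 0 brought flow, rest push out)
#2 |J1  (J1 flow already set via bond 0)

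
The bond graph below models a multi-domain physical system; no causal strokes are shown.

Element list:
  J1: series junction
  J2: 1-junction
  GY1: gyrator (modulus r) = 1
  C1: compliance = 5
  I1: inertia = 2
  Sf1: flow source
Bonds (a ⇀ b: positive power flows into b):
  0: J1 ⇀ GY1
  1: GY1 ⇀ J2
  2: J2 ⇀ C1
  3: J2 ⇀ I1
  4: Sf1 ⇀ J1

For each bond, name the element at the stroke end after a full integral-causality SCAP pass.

β0 stroke at J1
β1 stroke at J2
β2 stroke at J2
β3 stroke at I1
β4 stroke at Sf1

b4 stroke at Sf1  (Sf1: flow source, stroke at near end)
b0 stroke at J1  (1-jn J1 has f-setter on 4)
b1 stroke at J2  (GY GY1: same side as bond 0)
b2 stroke at J2  (C1: C, integral causality)
b3 stroke at I1  (closing 1-jn rule on J2)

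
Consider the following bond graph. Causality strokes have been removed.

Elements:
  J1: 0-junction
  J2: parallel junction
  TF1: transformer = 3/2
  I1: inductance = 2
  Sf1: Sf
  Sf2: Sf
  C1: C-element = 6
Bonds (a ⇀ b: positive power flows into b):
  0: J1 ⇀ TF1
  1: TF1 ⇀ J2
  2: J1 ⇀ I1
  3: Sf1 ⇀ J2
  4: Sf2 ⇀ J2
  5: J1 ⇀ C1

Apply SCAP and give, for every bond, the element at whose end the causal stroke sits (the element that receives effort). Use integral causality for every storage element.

#0 stroke at TF1
#1 stroke at J2
#2 stroke at I1
#3 stroke at Sf1
#4 stroke at Sf2
#5 stroke at J1

b3 stroke at Sf1  (source Sf1 imposes f)
b4 stroke at Sf2  (Sf2: flow source, stroke at near end)
b1 stroke at J2  (J2: last free bond brings effort in)
b0 stroke at TF1  (through TF1, causality passes straight; one stroke at TF1)
b2 stroke at I1  (I1 integral (f out))
b5 stroke at J1  (only one effort-in slot at J1)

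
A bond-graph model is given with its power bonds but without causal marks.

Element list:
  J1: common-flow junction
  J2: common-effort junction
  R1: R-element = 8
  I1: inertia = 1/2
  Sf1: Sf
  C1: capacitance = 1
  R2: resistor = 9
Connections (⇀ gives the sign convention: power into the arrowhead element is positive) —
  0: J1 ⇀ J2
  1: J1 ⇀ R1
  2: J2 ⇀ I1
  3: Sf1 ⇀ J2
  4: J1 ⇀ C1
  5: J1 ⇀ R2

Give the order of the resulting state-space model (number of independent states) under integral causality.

2  (C1, I1 all integral)

#3 →Sf1  (Sf1 (Sf) sets flow on bond)
#2 →I1  (I1 integral (f out))
#0 →J2  (J2 needs exactly one e-in)
#1 →J1  (common-f at J1 fixed by 0)
#4 →J1  (common-f at J1 fixed by 0)
#5 →J1  (common-f at J1 fixed by 0)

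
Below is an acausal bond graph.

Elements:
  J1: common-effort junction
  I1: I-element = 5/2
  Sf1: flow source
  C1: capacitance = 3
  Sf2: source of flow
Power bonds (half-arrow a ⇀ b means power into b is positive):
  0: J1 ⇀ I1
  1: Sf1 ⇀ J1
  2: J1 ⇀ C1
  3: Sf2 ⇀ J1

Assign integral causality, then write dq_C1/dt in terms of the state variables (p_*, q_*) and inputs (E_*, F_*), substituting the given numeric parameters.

dq_C1/dt = F_Sf1 + F_Sf2 - 2*p_I1/5

β1 stroke at Sf1  (Sf1 (Sf) sets flow on bond)
β3 stroke at Sf2  (Sf2: flow source, stroke at near end)
β0 stroke at I1  (I1 integral (f out))
β2 stroke at J1  (closing 0-jn rule on J1)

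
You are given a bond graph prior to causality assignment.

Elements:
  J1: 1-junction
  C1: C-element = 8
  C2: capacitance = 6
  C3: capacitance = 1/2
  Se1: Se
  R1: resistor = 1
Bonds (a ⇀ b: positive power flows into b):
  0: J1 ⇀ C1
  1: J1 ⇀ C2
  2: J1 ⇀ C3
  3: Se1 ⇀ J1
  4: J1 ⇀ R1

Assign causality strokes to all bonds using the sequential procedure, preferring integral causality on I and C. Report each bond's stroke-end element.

b0 stroke→J1
b1 stroke→J1
b2 stroke→J1
b3 stroke→J1
b4 stroke→R1

bond 3 stroke at J1  (source Se1 imposes e)
bond 0 stroke at J1  (C1 integral (e out))
bond 1 stroke at J1  (C2 outputs effort q/C2)
bond 2 stroke at J1  (C3: C, integral causality)
bond 4 stroke at R1  (closing 1-jn rule on J1)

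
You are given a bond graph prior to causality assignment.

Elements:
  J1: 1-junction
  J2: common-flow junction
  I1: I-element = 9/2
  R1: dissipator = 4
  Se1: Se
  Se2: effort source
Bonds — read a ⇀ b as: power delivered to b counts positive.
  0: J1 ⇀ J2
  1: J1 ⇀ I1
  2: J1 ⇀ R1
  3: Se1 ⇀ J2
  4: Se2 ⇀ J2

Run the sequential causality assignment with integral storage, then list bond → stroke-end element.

b0 |J1
b1 |I1
b2 |J1
b3 |J2
b4 |J2

bond 3 stroke at J2  (Se1 (Se) sets effort on bond)
bond 4 stroke at J2  (source Se2 imposes e)
bond 0 stroke at J1  (J2: last free bond brings flow in)
bond 1 stroke at I1  (I1 outputs flow p/I1)
bond 2 stroke at J1  (J1 flow already set via bond 1)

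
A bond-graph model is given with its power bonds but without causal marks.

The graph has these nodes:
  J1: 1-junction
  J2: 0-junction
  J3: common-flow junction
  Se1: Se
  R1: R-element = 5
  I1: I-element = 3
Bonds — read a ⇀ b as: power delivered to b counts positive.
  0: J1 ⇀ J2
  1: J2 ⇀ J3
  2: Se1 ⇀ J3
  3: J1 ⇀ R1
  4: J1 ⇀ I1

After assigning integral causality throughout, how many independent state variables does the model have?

1  (I1 all integral)

β2 |J3  (source Se1 imposes e)
β1 |J2  (J3: last free bond brings flow in)
β0 |J1  (common-e at J2 fixed by 1)
β4 |I1  (I1: I, integral causality)
β3 |J1  (1-jn J1 has f-setter on 4)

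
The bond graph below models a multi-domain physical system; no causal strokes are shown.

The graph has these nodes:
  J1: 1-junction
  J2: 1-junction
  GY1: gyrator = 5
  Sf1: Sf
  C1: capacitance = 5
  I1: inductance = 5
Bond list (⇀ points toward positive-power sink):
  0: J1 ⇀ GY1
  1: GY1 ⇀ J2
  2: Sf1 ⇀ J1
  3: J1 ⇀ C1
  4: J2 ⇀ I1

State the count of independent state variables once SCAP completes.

2  (C1, I1 all integral)

#2 stroke→Sf1  (Sf1: flow source, stroke at near end)
#0 stroke→J1  (J1 flow already set via bond 2)
#3 stroke→J1  (1-jn J1 has f-setter on 2)
#1 stroke→J2  (GY GY1: same side as bond 0)
#4 stroke→I1  (J2: last free bond brings flow in)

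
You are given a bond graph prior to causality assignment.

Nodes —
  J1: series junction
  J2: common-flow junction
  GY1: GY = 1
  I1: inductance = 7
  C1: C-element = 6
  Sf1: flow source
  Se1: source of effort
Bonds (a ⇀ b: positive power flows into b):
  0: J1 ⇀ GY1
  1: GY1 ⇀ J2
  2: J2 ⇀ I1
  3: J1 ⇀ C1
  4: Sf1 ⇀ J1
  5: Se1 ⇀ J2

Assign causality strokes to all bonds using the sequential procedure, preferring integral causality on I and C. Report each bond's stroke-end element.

b0 stroke at J1
b1 stroke at J2
b2 stroke at I1
b3 stroke at J1
b4 stroke at Sf1
b5 stroke at J2

β4 |Sf1  (Sf1 fixes flow; stroke at Sf1)
β5 |J2  (source Se1 imposes e)
β0 |J1  (J1: bond 4 brought flow, rest push out)
β3 |J1  (J1: bond 4 brought flow, rest push out)
β1 |J2  (GY1: gyrator matches bond 0)
β2 |I1  (J2 needs exactly one f-in)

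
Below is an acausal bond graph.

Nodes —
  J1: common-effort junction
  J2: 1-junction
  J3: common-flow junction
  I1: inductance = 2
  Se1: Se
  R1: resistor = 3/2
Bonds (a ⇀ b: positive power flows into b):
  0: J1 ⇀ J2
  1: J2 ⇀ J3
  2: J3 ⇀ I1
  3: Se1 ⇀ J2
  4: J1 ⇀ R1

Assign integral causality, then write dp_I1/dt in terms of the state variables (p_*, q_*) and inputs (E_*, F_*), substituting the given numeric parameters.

b3 stroke at J2  (source Se1 imposes e)
b2 stroke at I1  (prefer integral on I1)
b1 stroke at J3  (J3: bond 2 brought flow, rest push out)
b0 stroke at J2  (1-jn J2 has f-setter on 1)
b4 stroke at J1  (J1: last free bond brings effort in)

dp_I1/dt = E_Se1 - 3*p_I1/4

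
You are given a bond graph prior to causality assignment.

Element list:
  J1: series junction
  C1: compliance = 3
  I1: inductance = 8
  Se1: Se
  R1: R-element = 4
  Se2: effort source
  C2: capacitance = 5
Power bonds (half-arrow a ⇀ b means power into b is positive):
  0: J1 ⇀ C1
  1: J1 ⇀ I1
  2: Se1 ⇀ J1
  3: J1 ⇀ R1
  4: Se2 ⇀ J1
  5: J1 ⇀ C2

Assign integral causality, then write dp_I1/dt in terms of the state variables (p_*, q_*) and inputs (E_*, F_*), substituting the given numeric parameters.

dp_I1/dt = E_Se1 + E_Se2 - p_I1/2 - q_C1/3 - q_C2/5

bond 2 →J1  (Se1 (Se) sets effort on bond)
bond 4 →J1  (Se2 (Se) sets effort on bond)
bond 0 →J1  (prefer integral on C1)
bond 1 →I1  (I1 integral (f out))
bond 3 →J1  (1-jn J1 has f-setter on 1)
bond 5 →J1  (common-f at J1 fixed by 1)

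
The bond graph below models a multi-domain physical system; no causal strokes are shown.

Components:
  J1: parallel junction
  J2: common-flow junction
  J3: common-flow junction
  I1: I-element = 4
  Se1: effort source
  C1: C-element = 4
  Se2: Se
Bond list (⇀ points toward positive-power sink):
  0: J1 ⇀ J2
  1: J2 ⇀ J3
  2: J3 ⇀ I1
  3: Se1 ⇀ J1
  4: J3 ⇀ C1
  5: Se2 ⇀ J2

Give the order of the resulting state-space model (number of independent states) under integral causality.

2  (C1, I1 all integral)

#3 |J1  (source Se1 imposes e)
#5 |J2  (Se2 fixes effort; stroke away)
#0 |J2  (common-e at J1 fixed by 3)
#1 |J3  (closing 1-jn rule on J2)
#2 |I1  (I1 integral (f out))
#4 |J3  (common-f at J3 fixed by 2)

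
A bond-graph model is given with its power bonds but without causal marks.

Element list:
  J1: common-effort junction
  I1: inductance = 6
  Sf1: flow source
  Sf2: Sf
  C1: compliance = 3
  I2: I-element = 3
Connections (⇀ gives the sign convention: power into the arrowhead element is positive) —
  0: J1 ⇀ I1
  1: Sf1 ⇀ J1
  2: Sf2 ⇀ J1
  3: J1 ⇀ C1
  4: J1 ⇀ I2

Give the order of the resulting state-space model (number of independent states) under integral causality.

β1 →Sf1  (source Sf1 imposes f)
β2 →Sf2  (Sf2 fixes flow; stroke at Sf2)
β0 →I1  (I1 outputs flow p/I1)
β3 →J1  (C1: C, integral causality)
β4 →I2  (0-jn J1 has e-setter on 3)

3  (C1, I1, I2 all integral)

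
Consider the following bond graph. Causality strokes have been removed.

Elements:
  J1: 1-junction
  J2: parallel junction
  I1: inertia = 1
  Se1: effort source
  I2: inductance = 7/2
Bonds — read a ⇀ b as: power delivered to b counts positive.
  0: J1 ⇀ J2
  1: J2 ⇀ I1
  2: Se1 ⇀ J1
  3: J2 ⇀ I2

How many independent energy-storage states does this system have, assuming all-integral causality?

2  (I1, I2 all integral)

#2 |J1  (Se1 (Se) sets effort on bond)
#0 |J2  (J1 needs exactly one f-in)
#1 |I1  (common-e at J2 fixed by 0)
#3 |I2  (J2 effort already set via bond 0)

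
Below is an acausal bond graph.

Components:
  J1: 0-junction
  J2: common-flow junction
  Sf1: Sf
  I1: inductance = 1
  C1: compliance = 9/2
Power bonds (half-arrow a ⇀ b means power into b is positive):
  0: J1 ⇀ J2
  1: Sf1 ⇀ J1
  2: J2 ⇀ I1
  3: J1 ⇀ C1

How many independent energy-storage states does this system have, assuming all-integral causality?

2  (C1, I1 all integral)

b1 →Sf1  (Sf1 fixes flow; stroke at Sf1)
b2 →I1  (I1 integral (f out))
b0 →J2  (J2: bond 2 brought flow, rest push out)
b3 →J1  (J1: last free bond brings effort in)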